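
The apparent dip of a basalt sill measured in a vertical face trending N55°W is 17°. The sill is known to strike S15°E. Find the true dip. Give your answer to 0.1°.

β = acute angle between strike S15°E and section N55°W = 40°.
tan δ = tan α / sin β = tan 17° / sin 40° = 0.3057 / 0.6428 = 0.4756
true dip = arctan 0.4756 = 25.44°

25.4°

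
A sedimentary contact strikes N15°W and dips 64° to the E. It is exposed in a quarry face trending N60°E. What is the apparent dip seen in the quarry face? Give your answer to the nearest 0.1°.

63.2°

Angle between strike (N15°W) and section (N60°E): β = 75°.
tan(apparent dip) = tan 64° · sin 75° = 1.9804
α = arctan(1.9804) = 63.21°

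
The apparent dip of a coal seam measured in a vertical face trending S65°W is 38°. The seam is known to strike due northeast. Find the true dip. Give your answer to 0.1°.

66.4°

β = acute angle between strike due northeast and section S65°W = 20°.
tan(true dip) = tan 38° / sin 20° = 2.2843
true dip = arctan 2.2843 = 66.36°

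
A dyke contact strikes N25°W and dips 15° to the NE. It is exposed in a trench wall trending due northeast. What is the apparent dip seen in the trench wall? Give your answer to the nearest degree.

14°

The strike is N25°W and the section trends due northeast; the acute angle between them is β = 70°.
tan α = tan 15° × sin 70° = 0.2679 × 0.9397 = 0.2518
apparent dip = arctan 0.2518 = 14.13°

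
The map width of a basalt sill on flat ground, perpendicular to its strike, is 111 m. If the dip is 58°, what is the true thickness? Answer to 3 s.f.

True thickness t = w · sin(dip) = 111 × sin 58°
t = 111 × 0.8480 = 94.133 m

94.1 m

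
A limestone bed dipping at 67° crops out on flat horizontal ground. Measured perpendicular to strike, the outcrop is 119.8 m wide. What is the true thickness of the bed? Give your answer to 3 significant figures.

110 m

True thickness t = w · sin(dip) = 119.8 × sin 67°
t = 119.8 × 0.9205 = 110.276 m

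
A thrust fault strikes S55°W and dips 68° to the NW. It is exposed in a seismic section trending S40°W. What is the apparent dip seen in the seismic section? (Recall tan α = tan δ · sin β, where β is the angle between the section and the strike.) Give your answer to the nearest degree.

33°

The section lies 15° from the strike.
tan(apparent dip) = tan 68° · sin 15° = 0.6406
apparent dip = arctan 0.6406 = 32.64°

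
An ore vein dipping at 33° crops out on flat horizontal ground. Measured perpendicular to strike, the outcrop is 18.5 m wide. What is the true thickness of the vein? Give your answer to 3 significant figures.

True thickness t = w · sin(dip) = 18.5 × sin 33°
t = 18.5 × 0.5446 = 10.076 m

10.1 m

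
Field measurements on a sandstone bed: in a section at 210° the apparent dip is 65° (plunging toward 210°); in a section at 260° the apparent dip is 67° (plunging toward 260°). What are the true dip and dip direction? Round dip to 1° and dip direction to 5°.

true dip 68°, dip direction 240°

Represent each trace as a vector plunging at its apparent dip toward its trend (east-north-up frame): v₁ = (-0.211, -0.366, -0.906), v₂ = (-0.385, -0.068, -0.921).
n = v₁ × v₂ = (-0.275, -0.154, 0.126) (taken with n_z > 0).
tan δ = √(n_x²+n_y²)/n_z = 0.316/0.126, so δ = 68.2°.
Dip direction = azimuth of (n_x, n_y) = atan2(-0.275, -0.154) = 241°.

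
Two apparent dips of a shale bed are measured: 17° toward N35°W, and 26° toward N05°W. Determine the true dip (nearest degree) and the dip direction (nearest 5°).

The two traces are lines in the plane: v₁ = (sin 325°·cos 17°, cos 325°·cos 17°, −sin 17°), v₂ = (sin 355°·cos 26°, cos 355°·cos 26°, −sin 26°).
n = v₁ × v₂ = (0.082, 0.218, 0.430) (taken with n_z > 0).
tan δ = √(n_x²+n_y²)/n_z = 0.232/0.430, so δ = 28.4°.
Dip direction = atan2(0.082, 0.218) = 21° (azimuth of n's horizontal projection).

true dip 28°, dip direction 020°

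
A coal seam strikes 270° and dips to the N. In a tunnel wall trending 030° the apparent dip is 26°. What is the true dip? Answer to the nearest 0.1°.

29.4°

β = acute angle between strike 270° and section 030° = 60°.
tan(true dip) = tan 26° / sin 60° = 0.5632
true dip = arctan 0.5632 = 29.39°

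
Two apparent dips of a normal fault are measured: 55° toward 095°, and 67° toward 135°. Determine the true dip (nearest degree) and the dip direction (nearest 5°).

true dip 68°, dip direction 150°

The two traces are lines in the plane: v₁ = (sin 95°·cos 55°, cos 95°·cos 55°, −sin 55°), v₂ = (sin 135°·cos 67°, cos 135°·cos 67°, −sin 67°).
Cross product v₁ × v₂ gives the pole to the plane: n ∝ (0.180, -0.300, 0.144).
True dip = arccos(n_z / |n|) = arccos(0.3809) = 67.6°.
The horizontal component of n points toward azimuth atan2(n_x, n_y) = 149°, the dip direction.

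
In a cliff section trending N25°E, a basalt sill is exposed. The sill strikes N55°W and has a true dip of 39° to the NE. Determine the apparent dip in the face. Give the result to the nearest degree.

39°

The section lies 80° from the strike.
tan(apparent dip) = tan 39° · sin 80° = 0.7975
α = arctan(0.7975) = 38.57°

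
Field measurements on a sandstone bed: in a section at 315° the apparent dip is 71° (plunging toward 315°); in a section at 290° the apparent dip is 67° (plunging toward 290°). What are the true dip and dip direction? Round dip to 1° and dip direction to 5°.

true dip 71°, dip direction 330°

Each apparent-dip line lies in the plane. As unit vectors (x east, y north, z up), v₁ plunges 71°→315° and v₂ plunges 67°→290°.
The plane normal is n = v₁ × v₂ ∝ (-0.086, 0.135, 0.054).
True dip = arccos(n_z / |n|) = arccos(0.3184) = 71.4°.
Dip direction = azimuth of (n_x, n_y) = atan2(-0.086, 0.135) = 328°.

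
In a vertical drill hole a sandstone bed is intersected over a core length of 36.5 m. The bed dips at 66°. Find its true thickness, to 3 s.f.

14.8 m

True thickness t = h · cos(dip) = 36.5 × cos 66°
t = 36.5 × 0.4067 = 14.846 m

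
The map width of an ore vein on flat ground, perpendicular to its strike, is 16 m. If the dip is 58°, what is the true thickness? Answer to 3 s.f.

True thickness t = w · sin(dip) = 16 × sin 58°
t = 16 × 0.8480 = 13.569 m

13.6 m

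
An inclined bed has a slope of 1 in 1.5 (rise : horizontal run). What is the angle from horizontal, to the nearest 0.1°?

tan θ = 1/1.5 = 0.6667
θ = arctan(0.6667) = 33.69°

33.7°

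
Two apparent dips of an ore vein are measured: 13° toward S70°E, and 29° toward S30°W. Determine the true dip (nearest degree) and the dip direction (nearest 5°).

Represent each trace as a vector plunging at its apparent dip toward its trend (east-north-up frame): v₁ = (0.916, -0.333, -0.225), v₂ = (-0.437, -0.757, -0.485).
Cross product v₁ × v₂ gives the pole to the plane: n ∝ (0.009, -0.542, 0.839).
Dip δ = arctan(|n_h|/n_z) = arctan(0.542/0.839) = 32.9°.
The horizontal component of n points toward azimuth atan2(n_x, n_y) = 179°, the dip direction.

true dip 33°, dip direction 180°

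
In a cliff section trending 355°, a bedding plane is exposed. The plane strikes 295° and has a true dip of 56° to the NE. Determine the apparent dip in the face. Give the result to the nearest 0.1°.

52.1°

Angle between strike (295°) and section (355°): β = 60°.
tan α = tan 56° × sin 60° = 1.4826 × 0.8660 = 1.2839
apparent dip = arctan 1.2839 = 52.09°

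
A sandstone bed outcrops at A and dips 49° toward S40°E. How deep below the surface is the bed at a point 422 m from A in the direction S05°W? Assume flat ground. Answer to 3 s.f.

343 m

The hole lies 45° from the dip direction, so the down-dip offset is 422 × cos 45° = 298.40 m.
Depth = down-dip offset × tan(dip) = 298.40 × tan 49° = 298.40 × 1.1504
Depth = 343.27 m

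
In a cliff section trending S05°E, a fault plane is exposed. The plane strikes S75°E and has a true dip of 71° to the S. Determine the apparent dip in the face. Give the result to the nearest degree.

70°

The section lies 70° from the strike.
tan(apparent dip) = tan 71° · sin 70° = 2.7291
apparent dip = arctan 2.7291 = 69.88°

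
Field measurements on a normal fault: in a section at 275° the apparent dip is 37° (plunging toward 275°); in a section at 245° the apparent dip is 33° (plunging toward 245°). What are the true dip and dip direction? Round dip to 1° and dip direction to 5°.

The two traces are lines in the plane: v₁ = (sin 275°·cos 37°, cos 275°·cos 37°, −sin 37°), v₂ = (sin 245°·cos 33°, cos 245°·cos 33°, −sin 33°).
n = v₁ × v₂ = (-0.251, 0.024, 0.335) (taken with n_z > 0).
Dip δ = arctan(|n_h|/n_z) = arctan(0.252/0.335) = 37.0°.
Dip direction = azimuth of (n_x, n_y) = atan2(-0.251, 0.024) = 275°.

true dip 37°, dip direction 275°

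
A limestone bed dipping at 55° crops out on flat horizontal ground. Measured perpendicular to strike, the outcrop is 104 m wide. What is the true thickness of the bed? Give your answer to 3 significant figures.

85.2 m

True thickness t = w · sin(dip) = 104 × sin 55°
t = 104 × 0.8192 = 85.192 m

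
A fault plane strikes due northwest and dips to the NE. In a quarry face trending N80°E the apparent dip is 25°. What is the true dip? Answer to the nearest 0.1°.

The section is 55° from the strike.
tan δ = tan α / sin β = tan 25° / sin 55° = 0.4663 / 0.8192 = 0.5693
δ = arctan(0.5693) = 29.65°

29.7°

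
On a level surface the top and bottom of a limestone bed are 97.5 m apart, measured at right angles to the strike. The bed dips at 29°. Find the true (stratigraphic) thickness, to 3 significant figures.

True thickness t = w · sin(dip) = 97.5 × sin 29°
t = 97.5 × 0.4848 = 47.269 m

47.3 m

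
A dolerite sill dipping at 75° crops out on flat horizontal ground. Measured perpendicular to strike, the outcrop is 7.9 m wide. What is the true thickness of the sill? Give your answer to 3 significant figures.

True thickness t = w · sin(dip) = 7.9 × sin 75°
t = 7.9 × 0.9659 = 7.631 m

7.63 m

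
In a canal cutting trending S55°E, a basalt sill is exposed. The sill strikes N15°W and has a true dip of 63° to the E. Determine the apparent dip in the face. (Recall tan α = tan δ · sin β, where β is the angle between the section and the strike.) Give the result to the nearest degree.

The strike is N15°W and the section trends S55°E; the acute angle between them is β = 40°.
tan α = tan 63° × sin 40° = 1.9626 × 0.6428 = 1.2615
α = arctan(1.2615) = 51.60°

52°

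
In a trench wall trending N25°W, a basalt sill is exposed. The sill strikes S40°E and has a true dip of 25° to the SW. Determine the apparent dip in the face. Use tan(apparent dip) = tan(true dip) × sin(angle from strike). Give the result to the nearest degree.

7°

Angle between strike (S40°E) and section (N25°W): β = 15°.
tan α = tan 25° × sin 15° = 0.4663 × 0.2588 = 0.1207
apparent dip = arctan 0.1207 = 6.88°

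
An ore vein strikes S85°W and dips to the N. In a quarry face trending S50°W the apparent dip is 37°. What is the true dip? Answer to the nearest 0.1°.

52.7°

β = acute angle between strike S85°W and section S50°W = 35°.
tan δ = tan α / sin β = tan 37° / sin 35° = 0.7536 / 0.5736 = 1.3138
δ = arctan(1.3138) = 52.72°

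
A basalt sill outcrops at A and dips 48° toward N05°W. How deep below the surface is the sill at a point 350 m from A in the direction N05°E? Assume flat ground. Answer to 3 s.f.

383 m

The hole lies 10° from the dip direction, so the down-dip offset is 350 × cos 10° = 344.68 m.
Depth = down-dip offset × tan(dip) = 344.68 × tan 48° = 344.68 × 1.1106
Depth = 382.81 m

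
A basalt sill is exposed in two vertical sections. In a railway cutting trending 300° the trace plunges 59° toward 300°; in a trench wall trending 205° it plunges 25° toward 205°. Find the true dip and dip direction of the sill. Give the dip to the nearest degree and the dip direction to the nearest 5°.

The two traces are lines in the plane: v₁ = (sin 300°·cos 59°, cos 300°·cos 59°, −sin 59°), v₂ = (sin 205°·cos 25°, cos 205°·cos 25°, −sin 25°).
The plane normal is n = v₁ × v₂ ∝ (-0.813, 0.140, 0.465).
tan δ = √(n_x²+n_y²)/n_z = 0.825/0.465, so δ = 60.6°.
Dip direction = azimuth of (n_x, n_y) = atan2(-0.813, 0.140) = 280°.

true dip 61°, dip direction 280°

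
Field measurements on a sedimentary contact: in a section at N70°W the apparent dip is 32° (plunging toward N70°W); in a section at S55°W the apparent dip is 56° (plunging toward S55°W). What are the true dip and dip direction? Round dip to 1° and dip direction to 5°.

true dip 56°, dip direction 225°

Each apparent-dip line lies in the plane. As unit vectors (x east, y north, z up), v₁ plunges 32°→N70°W and v₂ plunges 56°→S55°W.
n = v₁ × v₂ = (-0.410, -0.418, 0.388) (taken with n_z > 0).
Dip δ = arctan(|n_h|/n_z) = arctan(0.586/0.388) = 56.4°.
Dip direction = atan2(-0.410, -0.418) = 224° (azimuth of n's horizontal projection).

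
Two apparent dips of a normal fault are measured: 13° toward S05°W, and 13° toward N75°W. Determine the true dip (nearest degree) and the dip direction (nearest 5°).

true dip 20°, dip direction 235°

Each apparent-dip line lies in the plane. As unit vectors (x east, y north, z up), v₁ plunges 13°→S05°W and v₂ plunges 13°→N75°W.
The plane normal is n = v₁ × v₂ ∝ (-0.275, -0.193, 0.935).
Dip δ = arctan(|n_h|/n_z) = arctan(0.336/0.935) = 19.8°.
The horizontal component of n points toward azimuth atan2(n_x, n_y) = 235°, the dip direction.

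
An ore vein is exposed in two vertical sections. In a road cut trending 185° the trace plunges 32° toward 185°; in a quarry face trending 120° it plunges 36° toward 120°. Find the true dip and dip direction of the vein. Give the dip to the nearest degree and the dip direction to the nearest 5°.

Represent each trace as a vector plunging at its apparent dip toward its trend (east-north-up frame): v₁ = (-0.074, -0.845, -0.530), v₂ = (0.701, -0.405, -0.588).
The plane normal is n = v₁ × v₂ ∝ (0.282, -0.415, 0.622).
Dip δ = arctan(|n_h|/n_z) = arctan(0.502/0.622) = 38.9°.
Dip direction = atan2(0.282, -0.415) = 146° (azimuth of n's horizontal projection).

true dip 39°, dip direction 145°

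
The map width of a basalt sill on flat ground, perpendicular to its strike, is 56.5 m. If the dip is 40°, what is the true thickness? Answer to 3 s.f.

36.3 m

True thickness t = w · sin(dip) = 56.5 × sin 40°
t = 56.5 × 0.6428 = 36.317 m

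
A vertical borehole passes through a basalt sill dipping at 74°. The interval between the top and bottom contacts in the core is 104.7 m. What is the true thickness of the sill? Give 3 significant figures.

28.9 m

True thickness t = h · cos(dip) = 104.7 × cos 74°
t = 104.7 × 0.2756 = 28.859 m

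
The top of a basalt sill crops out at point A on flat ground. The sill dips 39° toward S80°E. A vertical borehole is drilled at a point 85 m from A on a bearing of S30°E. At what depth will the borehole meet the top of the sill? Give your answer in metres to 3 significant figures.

The hole lies 50° from the dip direction, so the down-dip offset is 85 × cos 50° = 54.64 m.
Depth = down-dip offset × tan(dip) = 54.64 × tan 39° = 54.64 × 0.8098
Depth = 44.24 m

44.2 m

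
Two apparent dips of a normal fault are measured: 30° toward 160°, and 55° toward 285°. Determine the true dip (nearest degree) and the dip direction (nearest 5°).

The two traces are lines in the plane: v₁ = (sin 160°·cos 30°, cos 160°·cos 30°, −sin 30°), v₂ = (sin 285°·cos 55°, cos 285°·cos 55°, −sin 55°).
Cross product v₁ × v₂ gives the pole to the plane: n ∝ (-0.741, -0.520, 0.407).
tan δ = √(n_x²+n_y²)/n_z = 0.905/0.407, so δ = 65.8°.
The horizontal component of n points toward azimuth atan2(n_x, n_y) = 235°, the dip direction.

true dip 66°, dip direction 235°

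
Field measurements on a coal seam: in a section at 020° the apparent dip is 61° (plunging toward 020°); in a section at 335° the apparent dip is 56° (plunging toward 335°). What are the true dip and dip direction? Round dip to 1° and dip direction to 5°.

Each apparent-dip line lies in the plane. As unit vectors (x east, y north, z up), v₁ plunges 61°→020° and v₂ plunges 56°→335°.
Cross product v₁ × v₂ gives the pole to the plane: n ∝ (0.066, 0.344, 0.192).
True dip = arccos(n_z / |n|) = arccos(0.4800) = 61.3°.
The horizontal component of n points toward azimuth atan2(n_x, n_y) = 11°, the dip direction.

true dip 61°, dip direction 010°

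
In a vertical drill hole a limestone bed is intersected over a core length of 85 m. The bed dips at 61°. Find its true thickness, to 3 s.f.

41.2 m

True thickness t = h · cos(dip) = 85 × cos 61°
t = 85 × 0.4848 = 41.209 m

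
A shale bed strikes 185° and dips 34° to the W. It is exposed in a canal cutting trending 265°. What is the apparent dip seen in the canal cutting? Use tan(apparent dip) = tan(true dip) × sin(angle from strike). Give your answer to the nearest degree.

34°

Angle between strike (185°) and section (265°): β = 80°.
tan α = tan 34° × sin 80° = 0.6745 × 0.9848 = 0.6643
apparent dip = arctan 0.6643 = 33.59°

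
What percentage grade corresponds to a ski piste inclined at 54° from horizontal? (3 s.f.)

138%

grade % = 100 × tan 54° = 100 × 1.3764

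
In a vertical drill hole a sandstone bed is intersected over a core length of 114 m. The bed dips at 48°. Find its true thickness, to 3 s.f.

True thickness t = h · cos(dip) = 114 × cos 48°
t = 114 × 0.6691 = 76.281 m

76.3 m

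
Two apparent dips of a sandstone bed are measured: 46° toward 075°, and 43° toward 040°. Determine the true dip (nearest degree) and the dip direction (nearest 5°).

true dip 46°, dip direction 065°

Represent each trace as a vector plunging at its apparent dip toward its trend (east-north-up frame): v₁ = (0.671, 0.180, -0.719), v₂ = (0.470, 0.560, -0.682).
Cross product v₁ × v₂ gives the pole to the plane: n ∝ (0.280, 0.119, 0.291).
True dip = arccos(n_z / |n|) = arccos(0.6911) = 46.3°.
Dip direction = azimuth of (n_x, n_y) = atan2(0.280, 0.119) = 67°.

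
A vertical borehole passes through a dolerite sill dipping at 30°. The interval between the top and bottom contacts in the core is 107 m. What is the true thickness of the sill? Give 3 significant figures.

92.7 m

True thickness t = h · cos(dip) = 107 × cos 30°
t = 107 × 0.8660 = 92.665 m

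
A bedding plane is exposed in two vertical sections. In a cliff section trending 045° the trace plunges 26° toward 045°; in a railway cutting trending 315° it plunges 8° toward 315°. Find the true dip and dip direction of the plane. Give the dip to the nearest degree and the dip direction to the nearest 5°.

true dip 27°, dip direction 030°

Represent each trace as a vector plunging at its apparent dip toward its trend (east-north-up frame): v₁ = (0.636, 0.636, -0.438), v₂ = (-0.700, 0.700, -0.139).
n = v₁ × v₂ = (0.219, 0.395, 0.890) (taken with n_z > 0).
Dip δ = arctan(|n_h|/n_z) = arctan(0.452/0.890) = 26.9°.
Dip direction = azimuth of (n_x, n_y) = atan2(0.219, 0.395) = 29°.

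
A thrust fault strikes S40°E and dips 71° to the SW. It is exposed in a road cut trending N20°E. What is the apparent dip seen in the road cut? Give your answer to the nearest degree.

The section lies 60° from the strike.
tan(apparent dip) = tan 71° · sin 60° = 2.5151
α = arctan(2.5151) = 68.32°

68°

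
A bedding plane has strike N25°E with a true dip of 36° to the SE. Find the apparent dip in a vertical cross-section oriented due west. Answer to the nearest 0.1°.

Angle between strike (N25°E) and section (due west): β = 65°.
tan α = tan 36° × sin 65° = 0.7265 × 0.9063 = 0.6585
apparent dip = arctan 0.6585 = 33.36°

33.4°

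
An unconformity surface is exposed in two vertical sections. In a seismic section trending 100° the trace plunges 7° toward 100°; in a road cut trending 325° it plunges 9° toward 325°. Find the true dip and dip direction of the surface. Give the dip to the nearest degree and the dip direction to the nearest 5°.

true dip 20°, dip direction 030°

Each apparent-dip line lies in the plane. As unit vectors (x east, y north, z up), v₁ plunges 7°→100° and v₂ plunges 9°→325°.
The plane normal is n = v₁ × v₂ ∝ (0.126, 0.222, 0.693).
tan δ = √(n_x²+n_y²)/n_z = 0.255/0.693, so δ = 20.2°.
Dip direction = atan2(0.126, 0.222) = 29° (azimuth of n's horizontal projection).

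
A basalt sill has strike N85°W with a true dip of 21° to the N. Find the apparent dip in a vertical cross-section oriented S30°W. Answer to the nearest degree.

The strike is N85°W and the section trends S30°W; the acute angle between them is β = 65°.
tan(apparent dip) = tan 21° · sin 65° = 0.3479
α = arctan(0.3479) = 19.18°

19°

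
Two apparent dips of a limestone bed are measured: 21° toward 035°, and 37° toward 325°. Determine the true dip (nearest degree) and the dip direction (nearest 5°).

true dip 37°, dip direction 335°

Represent each trace as a vector plunging at its apparent dip toward its trend (east-north-up frame): v₁ = (0.535, 0.765, -0.358), v₂ = (-0.458, 0.654, -0.602).
n = v₁ × v₂ = (-0.226, 0.486, 0.701) (taken with n_z > 0).
True dip = arccos(n_z / |n|) = arccos(0.7941) = 37.4°.
Dip direction = atan2(-0.226, 0.486) = 335° (azimuth of n's horizontal projection).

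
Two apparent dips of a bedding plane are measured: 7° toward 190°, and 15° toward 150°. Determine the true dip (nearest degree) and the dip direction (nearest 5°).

true dip 17°, dip direction 125°

Represent each trace as a vector plunging at its apparent dip toward its trend (east-north-up frame): v₁ = (-0.172, -0.977, -0.122), v₂ = (0.483, -0.837, -0.259).
Cross product v₁ × v₂ gives the pole to the plane: n ∝ (0.151, -0.103, 0.616).
True dip = arccos(n_z / |n|) = arccos(0.9586) = 16.5°.
Dip direction = azimuth of (n_x, n_y) = atan2(0.151, -0.103) = 124°.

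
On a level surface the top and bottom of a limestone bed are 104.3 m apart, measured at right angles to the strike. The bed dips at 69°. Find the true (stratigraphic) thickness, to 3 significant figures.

True thickness t = w · sin(dip) = 104.3 × sin 69°
t = 104.3 × 0.9336 = 97.372 m

97.4 m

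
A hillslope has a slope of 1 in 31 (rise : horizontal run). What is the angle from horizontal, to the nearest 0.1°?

tan θ = 1/31 = 0.0323
θ = arctan(0.0323) = 1.85°

1.8°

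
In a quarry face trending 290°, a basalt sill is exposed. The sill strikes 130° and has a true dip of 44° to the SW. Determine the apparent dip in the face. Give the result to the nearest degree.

The section lies 20° from the strike.
tan α = tan 44° × sin 20° = 0.9657 × 0.3420 = 0.3303
apparent dip = arctan 0.3303 = 18.28°

18°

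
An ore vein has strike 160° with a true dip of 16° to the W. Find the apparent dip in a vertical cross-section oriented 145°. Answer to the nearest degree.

4°

The section lies 15° from the strike.
tan α = tan 16° × sin 15° = 0.2867 × 0.2588 = 0.0742
α = arctan(0.0742) = 4.24°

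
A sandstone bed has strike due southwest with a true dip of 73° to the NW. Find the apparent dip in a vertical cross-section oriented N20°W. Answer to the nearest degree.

71°

Angle between strike (due southwest) and section (N20°W): β = 65°.
tan α = tan 73° × sin 65° = 3.2709 × 0.9063 = 2.9644
apparent dip = arctan 2.9644 = 71.36°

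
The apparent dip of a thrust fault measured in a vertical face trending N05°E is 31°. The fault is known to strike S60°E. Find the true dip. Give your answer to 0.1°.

33.5°

The section is 65° from the strike.
tan δ = tan α / sin β = tan 31° / sin 65° = 0.6009 / 0.9063 = 0.6630
true dip = arctan 0.6630 = 33.54°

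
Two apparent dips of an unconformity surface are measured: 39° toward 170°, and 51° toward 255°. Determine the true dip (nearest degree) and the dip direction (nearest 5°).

Represent each trace as a vector plunging at its apparent dip toward its trend (east-north-up frame): v₁ = (0.135, -0.765, -0.629), v₂ = (-0.608, -0.163, -0.777).
Cross product v₁ × v₂ gives the pole to the plane: n ∝ (-0.492, -0.487, 0.487).
True dip = arccos(n_z / |n|) = arccos(0.5753) = 54.9°.
Dip direction = azimuth of (n_x, n_y) = atan2(-0.492, -0.487) = 225°.

true dip 55°, dip direction 225°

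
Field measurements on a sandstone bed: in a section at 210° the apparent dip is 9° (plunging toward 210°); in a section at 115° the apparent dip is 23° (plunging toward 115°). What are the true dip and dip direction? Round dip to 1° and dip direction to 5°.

Represent each trace as a vector plunging at its apparent dip toward its trend (east-north-up frame): v₁ = (-0.494, -0.855, -0.156), v₂ = (0.834, -0.389, -0.391).
The plane normal is n = v₁ × v₂ ∝ (0.273, -0.323, 0.906).
tan δ = √(n_x²+n_y²)/n_z = 0.424/0.906, so δ = 25.1°.
The horizontal component of n points toward azimuth atan2(n_x, n_y) = 140°, the dip direction.

true dip 25°, dip direction 140°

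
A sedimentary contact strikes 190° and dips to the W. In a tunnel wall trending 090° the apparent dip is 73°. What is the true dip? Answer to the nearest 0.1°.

73.2°

β = acute angle between strike 190° and section 090° = 80°.
tan(true dip) = tan 73° / sin 80° = 3.3213
δ = arctan(3.3213) = 73.24°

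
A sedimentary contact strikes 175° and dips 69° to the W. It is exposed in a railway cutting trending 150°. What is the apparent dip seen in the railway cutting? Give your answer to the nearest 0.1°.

The section lies 25° from the strike.
tan α = tan 69° × sin 25° = 2.6051 × 0.4226 = 1.1010
apparent dip = arctan 1.1010 = 47.75°

47.8°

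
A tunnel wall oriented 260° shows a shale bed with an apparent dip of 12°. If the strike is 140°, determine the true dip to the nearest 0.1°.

β = acute angle between strike 140° and section 260° = 60°.
tan(true dip) = tan 12° / sin 60° = 0.2454
true dip = arctan 0.2454 = 13.79°

13.8°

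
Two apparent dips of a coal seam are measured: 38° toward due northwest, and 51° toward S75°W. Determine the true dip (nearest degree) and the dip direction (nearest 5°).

Represent each trace as a vector plunging at its apparent dip toward its trend (east-north-up frame): v₁ = (-0.557, 0.557, -0.616), v₂ = (-0.608, -0.163, -0.777).
n = v₁ × v₂ = (-0.533, -0.059, 0.429) (taken with n_z > 0).
tan δ = √(n_x²+n_y²)/n_z = 0.537/0.429, so δ = 51.3°.
Dip direction = azimuth of (n_x, n_y) = atan2(-0.533, -0.059) = 264°.

true dip 51°, dip direction 265°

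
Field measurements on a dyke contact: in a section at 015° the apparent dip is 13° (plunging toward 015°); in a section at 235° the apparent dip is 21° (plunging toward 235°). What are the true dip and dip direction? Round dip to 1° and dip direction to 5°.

true dip 42°, dip direction 300°

Represent each trace as a vector plunging at its apparent dip toward its trend (east-north-up frame): v₁ = (0.252, 0.941, -0.225), v₂ = (-0.765, -0.535, -0.358).
The plane normal is n = v₁ × v₂ ∝ (-0.458, 0.262, 0.585).
Dip δ = arctan(|n_h|/n_z) = arctan(0.528/0.585) = 42.1°.
Dip direction = azimuth of (n_x, n_y) = atan2(-0.458, 0.262) = 300°.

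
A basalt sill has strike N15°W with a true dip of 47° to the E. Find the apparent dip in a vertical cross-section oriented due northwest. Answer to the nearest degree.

Angle between strike (N15°W) and section (due northwest): β = 30°.
tan α = tan 47° × sin 30° = 1.0724 × 0.5000 = 0.5362
α = arctan(0.5362) = 28.20°

28°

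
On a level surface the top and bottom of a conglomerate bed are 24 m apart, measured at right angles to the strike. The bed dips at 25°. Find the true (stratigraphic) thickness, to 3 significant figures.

10.1 m

True thickness t = w · sin(dip) = 24 × sin 25°
t = 24 × 0.4226 = 10.143 m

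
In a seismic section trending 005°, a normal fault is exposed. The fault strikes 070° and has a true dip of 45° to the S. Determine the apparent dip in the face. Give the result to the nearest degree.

Angle between strike (070°) and section (005°): β = 65°.
tan α = tan 45° × sin 65° = 1.0000 × 0.9063 = 0.9063
α = arctan(0.9063) = 42.19°

42°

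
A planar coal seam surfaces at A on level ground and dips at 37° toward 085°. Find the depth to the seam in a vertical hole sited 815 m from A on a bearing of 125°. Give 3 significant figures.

470 m

The hole lies 40° from the dip direction, so the down-dip offset is 815 × cos 40° = 624.33 m.
Depth = down-dip offset × tan(dip) = 624.33 × tan 37° = 624.33 × 0.7536
Depth = 470.46 m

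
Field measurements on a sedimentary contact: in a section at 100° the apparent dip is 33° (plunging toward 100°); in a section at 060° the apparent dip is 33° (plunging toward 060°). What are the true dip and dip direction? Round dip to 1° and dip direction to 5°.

The two traces are lines in the plane: v₁ = (sin 100°·cos 33°, cos 100°·cos 33°, −sin 33°), v₂ = (sin 60°·cos 33°, cos 60°·cos 33°, −sin 33°).
n = v₁ × v₂ = (0.308, 0.054, 0.452) (taken with n_z > 0).
True dip = arccos(n_z / |n|) = arccos(0.8227) = 34.6°.
The horizontal component of n points toward azimuth atan2(n_x, n_y) = 80°, the dip direction.

true dip 35°, dip direction 080°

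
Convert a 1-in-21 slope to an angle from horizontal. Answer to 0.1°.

2.7°

tan θ = 1/21 = 0.0476
θ = arctan(0.0476) = 2.73°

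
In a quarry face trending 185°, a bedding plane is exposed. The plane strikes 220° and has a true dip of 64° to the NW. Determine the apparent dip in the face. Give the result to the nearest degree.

50°

Angle between strike (220°) and section (185°): β = 35°.
tan α = tan 64° × sin 35° = 2.0503 × 0.5736 = 1.1760
α = arctan(1.1760) = 49.62°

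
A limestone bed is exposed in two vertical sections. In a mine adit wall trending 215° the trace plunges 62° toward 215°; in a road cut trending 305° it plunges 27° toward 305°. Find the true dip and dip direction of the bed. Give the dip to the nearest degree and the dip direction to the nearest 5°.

true dip 63°, dip direction 230°

Represent each trace as a vector plunging at its apparent dip toward its trend (east-north-up frame): v₁ = (-0.269, -0.385, -0.883), v₂ = (-0.730, 0.511, -0.454).
n = v₁ × v₂ = (-0.626, -0.522, 0.418) (taken with n_z > 0).
Dip δ = arctan(|n_h|/n_z) = arctan(0.815/0.418) = 62.8°.
Dip direction = atan2(-0.626, -0.522) = 230° (azimuth of n's horizontal projection).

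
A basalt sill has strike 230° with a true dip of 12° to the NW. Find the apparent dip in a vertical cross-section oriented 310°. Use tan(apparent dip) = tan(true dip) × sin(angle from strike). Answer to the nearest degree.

Angle between strike (230°) and section (310°): β = 80°.
tan(apparent dip) = tan 12° · sin 80° = 0.2093
apparent dip = arctan 0.2093 = 11.82°

12°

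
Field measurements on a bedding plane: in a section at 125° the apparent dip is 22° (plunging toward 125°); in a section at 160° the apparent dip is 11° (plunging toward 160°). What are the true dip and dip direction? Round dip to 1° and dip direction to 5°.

true dip 25°, dip direction 095°

Represent each trace as a vector plunging at its apparent dip toward its trend (east-north-up frame): v₁ = (0.760, -0.532, -0.375), v₂ = (0.336, -0.922, -0.191).
Cross product v₁ × v₂ gives the pole to the plane: n ∝ (0.244, -0.019, 0.522).
Dip δ = arctan(|n_h|/n_z) = arctan(0.245/0.522) = 25.1°.
The horizontal component of n points toward azimuth atan2(n_x, n_y) = 94°, the dip direction.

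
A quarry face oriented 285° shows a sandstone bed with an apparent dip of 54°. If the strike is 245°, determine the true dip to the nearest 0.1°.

β = acute angle between strike 245° and section 285° = 40°.
tan δ = tan α / sin β = tan 54° / sin 40° = 1.3764 / 0.6428 = 2.1413
δ = arctan(2.1413) = 64.97°

65.0°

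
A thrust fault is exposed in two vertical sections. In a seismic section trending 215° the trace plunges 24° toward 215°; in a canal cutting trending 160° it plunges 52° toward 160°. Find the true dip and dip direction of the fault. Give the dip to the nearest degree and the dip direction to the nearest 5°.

The two traces are lines in the plane: v₁ = (sin 215°·cos 24°, cos 215°·cos 24°, −sin 24°), v₂ = (sin 160°·cos 52°, cos 160°·cos 52°, −sin 52°).
The plane normal is n = v₁ × v₂ ∝ (0.354, -0.499, 0.461).
Dip δ = arctan(|n_h|/n_z) = arctan(0.612/0.461) = 53.0°.
The horizontal component of n points toward azimuth atan2(n_x, n_y) = 145°, the dip direction.

true dip 53°, dip direction 145°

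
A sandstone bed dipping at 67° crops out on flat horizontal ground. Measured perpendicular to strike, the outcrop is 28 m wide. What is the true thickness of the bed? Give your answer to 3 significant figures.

25.8 m

True thickness t = w · sin(dip) = 28 × sin 67°
t = 28 × 0.9205 = 25.774 m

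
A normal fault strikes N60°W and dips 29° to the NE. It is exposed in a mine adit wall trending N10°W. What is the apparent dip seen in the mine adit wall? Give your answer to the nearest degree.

23°

The strike is N60°W and the section trends N10°W; the acute angle between them is β = 50°.
tan α = tan 29° × sin 50° = 0.5543 × 0.7660 = 0.4246
apparent dip = arctan 0.4246 = 23.01°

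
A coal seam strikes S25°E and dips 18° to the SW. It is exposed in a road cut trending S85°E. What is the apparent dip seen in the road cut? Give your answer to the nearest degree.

16°

Angle between strike (S25°E) and section (S85°E): β = 60°.
tan(apparent dip) = tan 18° · sin 60° = 0.2814
α = arctan(0.2814) = 15.72°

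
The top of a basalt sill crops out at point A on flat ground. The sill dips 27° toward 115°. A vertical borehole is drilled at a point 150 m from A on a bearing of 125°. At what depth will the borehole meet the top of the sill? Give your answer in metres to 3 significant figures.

The hole lies 10° from the dip direction, so the down-dip offset is 150 × cos 10° = 147.72 m.
Depth = down-dip offset × tan(dip) = 147.72 × tan 27° = 147.72 × 0.5095
Depth = 75.27 m

75.3 m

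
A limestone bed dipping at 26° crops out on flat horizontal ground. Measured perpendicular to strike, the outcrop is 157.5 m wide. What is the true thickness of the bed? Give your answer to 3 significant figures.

69.0 m

True thickness t = w · sin(dip) = 157.5 × sin 26°
t = 157.5 × 0.4384 = 69.043 m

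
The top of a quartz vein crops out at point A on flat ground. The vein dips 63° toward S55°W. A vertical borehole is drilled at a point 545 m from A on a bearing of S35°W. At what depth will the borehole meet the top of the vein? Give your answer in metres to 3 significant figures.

1010 m

The hole lies 20° from the dip direction, so the down-dip offset is 545 × cos 20° = 512.13 m.
Depth = down-dip offset × tan(dip) = 512.13 × tan 63° = 512.13 × 1.9626
Depth = 1005.12 m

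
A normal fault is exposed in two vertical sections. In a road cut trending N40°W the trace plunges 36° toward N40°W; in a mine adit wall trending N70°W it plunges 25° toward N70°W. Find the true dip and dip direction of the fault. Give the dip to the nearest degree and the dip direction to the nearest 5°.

true dip 39°, dip direction 345°

Each apparent-dip line lies in the plane. As unit vectors (x east, y north, z up), v₁ plunges 36°→N40°W and v₂ plunges 25°→N70°W.
Cross product v₁ × v₂ gives the pole to the plane: n ∝ (-0.080, 0.281, 0.367).
Dip δ = arctan(|n_h|/n_z) = arctan(0.292/0.367) = 38.5°.
Dip direction = azimuth of (n_x, n_y) = atan2(-0.080, 0.281) = 344°.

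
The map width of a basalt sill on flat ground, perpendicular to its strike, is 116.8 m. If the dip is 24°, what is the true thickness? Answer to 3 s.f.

47.5 m

True thickness t = w · sin(dip) = 116.8 × sin 24°
t = 116.8 × 0.4067 = 47.507 m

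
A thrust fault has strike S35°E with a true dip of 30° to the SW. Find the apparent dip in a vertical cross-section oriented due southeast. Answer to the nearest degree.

6°

The section lies 10° from the strike.
tan α = tan 30° × sin 10° = 0.5774 × 0.1736 = 0.1003
apparent dip = arctan 0.1003 = 5.73°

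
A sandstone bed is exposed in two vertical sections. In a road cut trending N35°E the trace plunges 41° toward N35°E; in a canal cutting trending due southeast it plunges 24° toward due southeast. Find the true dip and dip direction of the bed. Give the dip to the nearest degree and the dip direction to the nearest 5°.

The two traces are lines in the plane: v₁ = (sin 35°·cos 41°, cos 35°·cos 41°, −sin 41°), v₂ = (sin 135°·cos 24°, cos 135°·cos 24°, −sin 24°).
n = v₁ × v₂ = (0.675, 0.248, 0.679) (taken with n_z > 0).
Dip δ = arctan(|n_h|/n_z) = arctan(0.719/0.679) = 46.6°.
Dip direction = atan2(0.675, 0.248) = 70° (azimuth of n's horizontal projection).

true dip 47°, dip direction 070°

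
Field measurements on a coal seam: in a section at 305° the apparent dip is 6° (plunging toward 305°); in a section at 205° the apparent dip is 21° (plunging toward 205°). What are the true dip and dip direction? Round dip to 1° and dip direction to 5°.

true dip 23°, dip direction 230°

The two traces are lines in the plane: v₁ = (sin 305°·cos 6°, cos 305°·cos 6°, −sin 6°), v₂ = (sin 205°·cos 21°, cos 205°·cos 21°, −sin 21°).
The plane normal is n = v₁ × v₂ ∝ (-0.293, -0.251, 0.914).
Dip δ = arctan(|n_h|/n_z) = arctan(0.386/0.914) = 22.9°.
Dip direction = atan2(-0.293, -0.251) = 229° (azimuth of n's horizontal projection).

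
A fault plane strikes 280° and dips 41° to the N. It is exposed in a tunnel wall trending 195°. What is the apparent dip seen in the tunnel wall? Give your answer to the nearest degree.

41°

The section lies 85° from the strike.
tan α = tan 41° × sin 85° = 0.8693 × 0.9962 = 0.8660
apparent dip = arctan 0.8660 = 40.89°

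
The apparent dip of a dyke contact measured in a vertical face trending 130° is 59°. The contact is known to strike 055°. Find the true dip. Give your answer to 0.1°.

β = acute angle between strike 055° and section 130° = 75°.
tan δ = tan α / sin β = tan 59° / sin 75° = 1.6643 / 0.9659 = 1.7230
δ = arctan(1.7230) = 59.87°

59.9°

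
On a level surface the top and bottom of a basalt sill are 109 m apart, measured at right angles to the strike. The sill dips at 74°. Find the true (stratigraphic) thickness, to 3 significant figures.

True thickness t = w · sin(dip) = 109 × sin 74°
t = 109 × 0.9613 = 104.778 m

105 m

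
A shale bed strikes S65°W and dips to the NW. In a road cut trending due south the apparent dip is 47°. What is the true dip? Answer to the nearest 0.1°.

49.8°

β = acute angle between strike S65°W and section due south = 65°.
tan(true dip) = tan 47° / sin 65° = 1.1832
δ = arctan(1.1832) = 49.80°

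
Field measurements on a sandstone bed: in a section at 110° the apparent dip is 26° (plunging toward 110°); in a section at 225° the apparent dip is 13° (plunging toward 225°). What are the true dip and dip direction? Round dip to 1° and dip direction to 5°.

Each apparent-dip line lies in the plane. As unit vectors (x east, y north, z up), v₁ plunges 26°→110° and v₂ plunges 13°→225°.
The plane normal is n = v₁ × v₂ ∝ (0.233, -0.492, 0.794).
True dip = arccos(n_z / |n|) = arccos(0.8247) = 34.4°.
Dip direction = azimuth of (n_x, n_y) = atan2(0.233, -0.492) = 155°.

true dip 34°, dip direction 155°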